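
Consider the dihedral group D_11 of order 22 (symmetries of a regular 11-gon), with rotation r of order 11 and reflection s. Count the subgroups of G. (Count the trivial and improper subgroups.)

14

|G| = 22, so by Lagrange every subgroup order divides 22. Divisors: 1, 2, 11, 22.
Subgroups by order — order 1: 1; order 2: 11; order 11: 1; order 22: 1.
Total: 1 + 11 + 1 + 1 = 14.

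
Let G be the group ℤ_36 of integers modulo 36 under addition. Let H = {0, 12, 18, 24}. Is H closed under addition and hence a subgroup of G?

Closure fails: 18 + 24 = 6 ∉ H. So H is not a subgroup.

No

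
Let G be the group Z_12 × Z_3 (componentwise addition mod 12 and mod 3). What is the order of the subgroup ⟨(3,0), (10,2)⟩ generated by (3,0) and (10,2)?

12

|⟨(3,0)⟩| = 4 and |⟨(10,2)⟩| = 6, so |H| is a multiple of lcm(4, 6) = 12 and divides |G| = 36.
Closing under the operation: H = {(0,0), (1,2), (2,1), (3,0), (4,2), (5,1), (6,0), (7,2), (8,1), (9,0), (10,2), (11,1)}, so |H| = 12.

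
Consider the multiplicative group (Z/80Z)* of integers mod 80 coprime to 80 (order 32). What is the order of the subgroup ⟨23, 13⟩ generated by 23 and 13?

16

|⟨23⟩| = 4 and |⟨13⟩| = 4, so |H| is a multiple of lcm(4, 4) = 4 and divides |G| = 32.
Closing under the operation: H = {1, 7, 9, 11, 13, 19, 23, 37, 41, 47, 49, 51, 53, 59, 63, 77}, so |H| = 16.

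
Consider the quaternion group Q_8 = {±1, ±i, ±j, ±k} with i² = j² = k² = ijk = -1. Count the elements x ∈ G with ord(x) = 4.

The elements of order 4 are: i, -i, j, -j, k, -k.
That's 6.

6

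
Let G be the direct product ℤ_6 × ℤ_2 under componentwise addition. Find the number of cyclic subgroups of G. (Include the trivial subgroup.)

8

Each element a generates a cyclic subgroup ⟨a⟩; distinct elements may generate the same one (a cyclic group of order d has φ(d) generators).
Cyclic subgroups by order — order 1: 1; order 2: 3; order 3: 1; order 6: 3.
Total: 8.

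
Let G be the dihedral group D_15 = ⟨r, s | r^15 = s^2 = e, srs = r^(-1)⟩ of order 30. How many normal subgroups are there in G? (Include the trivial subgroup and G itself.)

5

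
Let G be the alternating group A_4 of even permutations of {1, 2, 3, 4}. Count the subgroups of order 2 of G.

|G| = 12 and 2 | 12, so subgroups of order 2 are possible by Lagrange.
The subgroups of order 2 are: {e, (1 2)(3 4)}; {e, (1 3)(2 4)}; {e, (1 4)(2 3)}.
So G has 3 subgroups of order 2.

3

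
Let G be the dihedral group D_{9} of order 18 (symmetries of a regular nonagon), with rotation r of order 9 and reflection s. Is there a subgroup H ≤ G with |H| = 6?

6 | 18. A subgroup of order 6 is {e, r^3, r^6, r^2s, r^5s, r^8s}.

Yes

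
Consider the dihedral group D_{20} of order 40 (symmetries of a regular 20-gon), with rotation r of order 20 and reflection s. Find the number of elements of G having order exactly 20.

8

The elements of order 20 are: r, r^3, r^7, r^9, r^11, r^13, r^17, r^19.
That's 8.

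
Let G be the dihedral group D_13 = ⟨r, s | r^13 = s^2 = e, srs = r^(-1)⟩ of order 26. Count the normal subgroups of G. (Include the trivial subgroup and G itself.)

G has 16 subgroups. Checking conjugation-invariance by order — order 1: 1/1 normal; order 2: 0/13 normal; order 13: 1/1 normal; order 26: 1/1 normal.
Total normal subgroups: 3.

3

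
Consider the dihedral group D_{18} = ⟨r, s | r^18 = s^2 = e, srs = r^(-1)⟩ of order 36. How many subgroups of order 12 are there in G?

3

|G| = 36 and 12 | 36, so subgroups of order 12 are possible by Lagrange.
The subgroups of order 12 are: {e, r^3, r^6, r^9, r^12, r^15, rs, r^4s, r^7s, r^10s, r^13s, r^16s}; {e, r^3, r^6, r^9, r^12, r^15, r^2s, r^5s, r^8s, r^11s, r^14s, r^17s}; {e, r^3, r^6, r^9, r^12, r^15, s, r^3s, r^6s, r^9s, r^12s, r^15s}.
So G has 3 subgroups of order 12.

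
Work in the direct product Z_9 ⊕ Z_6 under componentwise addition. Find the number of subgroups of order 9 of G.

|G| = 54 and 9 | 54, so subgroups of order 9 are possible by Lagrange.
The subgroups of order 9 are: {(0,0), (0,2), (0,4), (3,0), (3,2), (3,4), (6,0), (6,2), (6,4)}; {(0,0), (1,0), (2,0), (3,0), (4,0), (5,0), (6,0), (7,0), (8,0)}; {(0,0), (1,2), (2,4), (3,0), (4,2), (5,4), (6,0), (7,2), (8,4)}; {(0,0), (1,4), (2,2), (3,0), (4,4), (5,2), (6,0), (7,4), (8,2)}.
So G has 4 subgroups of order 9.

4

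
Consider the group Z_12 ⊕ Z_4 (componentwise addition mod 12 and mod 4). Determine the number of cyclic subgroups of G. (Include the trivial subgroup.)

Group the elements of G by the cyclic subgroup they generate; each cyclic subgroup of order d accounts for φ(d) elements.
Cyclic subgroups by order — order 1: 1; order 2: 3; order 3: 1; order 4: 6; order 6: 3; order 12: 6.
Total: 20.

20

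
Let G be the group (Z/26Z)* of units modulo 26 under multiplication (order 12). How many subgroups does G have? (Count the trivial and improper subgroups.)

6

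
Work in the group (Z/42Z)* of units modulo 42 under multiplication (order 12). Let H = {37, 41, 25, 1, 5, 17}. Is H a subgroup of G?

Yes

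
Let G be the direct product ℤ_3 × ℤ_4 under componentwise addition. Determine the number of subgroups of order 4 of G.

1

|G| = 12 and 4 | 12, so subgroups of order 4 are possible by Lagrange.
The subgroups of order 4 are: {(0,0), (0,1), (0,2), (0,3)}.
So G has 1 subgroup of order 4.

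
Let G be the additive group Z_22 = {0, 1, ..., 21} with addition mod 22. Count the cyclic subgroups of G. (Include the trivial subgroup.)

4

A cyclic subgroup of order d is generated by each of its φ(d) elements of order d, so the cyclic subgroups of order d number (#elements of order d)/φ(d).
Cyclic subgroups by order — order 1: 1; order 2: 1; order 11: 1; order 22: 1.
Total: 4.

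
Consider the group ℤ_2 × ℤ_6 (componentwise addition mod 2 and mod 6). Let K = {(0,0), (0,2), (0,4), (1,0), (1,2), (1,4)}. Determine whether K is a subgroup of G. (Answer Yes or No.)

Yes

|K| = 6 divides |G| = 12, consistent with Lagrange.
K contains the identity, every element's inverse is in K, and K is closed under +: it is a subgroup.
In fact K = ⟨(1,2)⟩.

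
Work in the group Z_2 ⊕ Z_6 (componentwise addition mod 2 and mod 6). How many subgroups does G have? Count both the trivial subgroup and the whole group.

10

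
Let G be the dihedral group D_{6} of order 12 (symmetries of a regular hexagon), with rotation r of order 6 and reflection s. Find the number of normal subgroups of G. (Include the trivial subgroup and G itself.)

7

G has 16 subgroups. Checking conjugation-invariance by order — order 1: 1/1 normal; order 2: 1/7 normal; order 3: 1/1 normal; order 4: 0/3 normal; order 6: 3/3 normal; order 12: 1/1 normal.
Total normal subgroups: 7.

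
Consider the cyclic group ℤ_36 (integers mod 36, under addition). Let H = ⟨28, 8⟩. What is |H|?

|⟨28⟩| = 9 and |⟨8⟩| = 9, so |H| is a multiple of lcm(9, 9) = 9 and divides |G| = 36.
Closing under the operation: H = {0, 4, 8, 12, 16, 20, 24, 28, 32}, so |H| = 9.

9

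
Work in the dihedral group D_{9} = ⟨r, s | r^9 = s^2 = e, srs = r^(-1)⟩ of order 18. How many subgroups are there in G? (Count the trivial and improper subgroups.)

|G| = 18, so by Lagrange every subgroup order divides 18. Divisors: 1, 2, 3, 6, 9, 18.
Subgroups by order — order 1: 1; order 2: 9; order 3: 1; order 6: 3; order 9: 1; order 18: 1.
Total: 1 + 9 + 1 + 3 + 1 + 1 = 16.

16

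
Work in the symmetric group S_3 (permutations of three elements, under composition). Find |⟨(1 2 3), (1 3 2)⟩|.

3

|⟨(1 2 3)⟩| = 3 and |⟨(1 3 2)⟩| = 3, so |H| is a multiple of lcm(3, 3) = 3 and divides |G| = 6.
Closing under the operation: H = {e, (1 2 3), (1 3 2)}, so |H| = 3.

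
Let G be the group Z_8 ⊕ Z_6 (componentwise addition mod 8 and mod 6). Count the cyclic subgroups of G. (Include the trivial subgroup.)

16

Group the elements of G by the cyclic subgroup they generate; each cyclic subgroup of order d accounts for φ(d) elements.
Cyclic subgroups by order — order 1: 1; order 2: 3; order 3: 1; order 4: 2; order 6: 3; order 8: 2; order 12: 2; order 24: 2.
Total: 16.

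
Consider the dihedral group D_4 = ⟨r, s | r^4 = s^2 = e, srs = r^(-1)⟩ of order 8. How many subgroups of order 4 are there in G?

|G| = 8 and 4 | 8, so subgroups of order 4 are possible by Lagrange.
The subgroups of order 4 are: {e, r, r^2, r^3}; {e, r^2, s, r^2s}; {e, r^2, rs, r^3s}.
So G has 3 subgroups of order 4.

3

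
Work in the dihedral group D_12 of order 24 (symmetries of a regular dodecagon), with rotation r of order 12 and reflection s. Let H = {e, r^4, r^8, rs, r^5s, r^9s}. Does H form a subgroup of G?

Yes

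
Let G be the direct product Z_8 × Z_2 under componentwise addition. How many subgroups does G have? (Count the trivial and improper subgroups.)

11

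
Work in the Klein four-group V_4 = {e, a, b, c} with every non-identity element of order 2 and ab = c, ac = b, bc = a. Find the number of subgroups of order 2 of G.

|G| = 4 and 2 | 4, so subgroups of order 2 are possible by Lagrange.
The subgroups of order 2 are: {e, a}; {e, b}; {e, c}.
So G has 3 subgroups of order 2.

3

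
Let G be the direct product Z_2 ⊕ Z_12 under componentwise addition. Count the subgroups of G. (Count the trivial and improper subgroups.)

|G| = 24, so by Lagrange every subgroup order divides 24. Divisors: 1, 2, 3, 4, 6, 8, 12, 24.
Subgroups by order — order 1: 1; order 2: 3; order 3: 1; order 4: 3; order 6: 3; order 8: 1; order 12: 3; order 24: 1.
Total: 1 + 3 + 1 + 3 + 3 + 1 + 3 + 1 = 16.

16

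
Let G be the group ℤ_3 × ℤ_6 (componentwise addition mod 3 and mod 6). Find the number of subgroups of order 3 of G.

4

|G| = 18 and 3 | 18, so subgroups of order 3 are possible by Lagrange.
The subgroups of order 3 are: {(0,0), (0,2), (0,4)}; {(0,0), (1,0), (2,0)}; {(0,0), (1,2), (2,4)}; {(0,0), (1,4), (2,2)}.
So G has 4 subgroups of order 3.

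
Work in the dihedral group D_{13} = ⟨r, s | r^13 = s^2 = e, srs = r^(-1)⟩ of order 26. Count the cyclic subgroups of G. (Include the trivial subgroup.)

Group the elements of G by the cyclic subgroup they generate; each cyclic subgroup of order d accounts for φ(d) elements.
Cyclic subgroups by order — order 1: 1; order 2: 13; order 13: 1.
Total: 15.

15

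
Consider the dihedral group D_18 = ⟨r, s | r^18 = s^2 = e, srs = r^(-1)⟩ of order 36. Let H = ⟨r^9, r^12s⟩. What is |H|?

|⟨r^9⟩| = 2 and |⟨r^12s⟩| = 2, so |H| is a multiple of lcm(2, 2) = 2 and divides |G| = 36.
Closing under the operation: H = {e, r^9, r^3s, r^12s}, so |H| = 4.

4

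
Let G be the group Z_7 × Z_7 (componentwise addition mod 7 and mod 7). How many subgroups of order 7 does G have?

8

|G| = 49 and 7 | 49, so subgroups of order 7 are possible by Lagrange.
The subgroups of order 7 are: {(0,0), (0,1), (0,2), (0,3), (0,4), (0,5), (0,6)}; {(0,0), (1,0), (2,0), (3,0), (4,0), (5,0), (6,0)}; {(0,0), (1,1), (2,2), (3,3), (4,4), (5,5), (6,6)}; {(0,0), (1,2), (2,4), (3,6), (4,1), (5,3), (6,5)}; … (8 in all).
So G has 8 subgroups of order 7.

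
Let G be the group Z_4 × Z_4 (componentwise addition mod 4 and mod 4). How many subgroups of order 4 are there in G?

|G| = 16 and 4 | 16, so subgroups of order 4 are possible by Lagrange.
The subgroups of order 4 are: {(0,0), (0,1), (0,2), (0,3)}; {(0,0), (0,2), (2,0), (2,2)}; {(0,0), (0,2), (2,1), (2,3)}; {(0,0), (1,0), (2,0), (3,0)}; … (7 in all).
So G has 7 subgroups of order 4.

7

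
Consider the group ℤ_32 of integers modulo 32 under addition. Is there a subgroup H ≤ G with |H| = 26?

No

26 does not divide |G| = 32, so by Lagrange no subgroup of order 26 exists.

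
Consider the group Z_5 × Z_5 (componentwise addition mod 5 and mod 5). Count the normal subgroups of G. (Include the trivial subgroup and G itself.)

G is abelian, so every subgroup is normal.
G has 8 subgroups in total, hence 8 normal subgroups.

8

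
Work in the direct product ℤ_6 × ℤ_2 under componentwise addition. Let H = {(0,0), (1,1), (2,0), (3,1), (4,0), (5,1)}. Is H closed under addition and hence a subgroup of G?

Yes

|H| = 6 divides |G| = 12, consistent with Lagrange.
H contains the identity, every element's inverse is in H, and H is closed under +: it is a subgroup.
In fact H = ⟨(1,1)⟩.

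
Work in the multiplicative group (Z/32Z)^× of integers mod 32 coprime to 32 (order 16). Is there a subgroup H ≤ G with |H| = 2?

Yes

2 | 16. A subgroup of order 2 is {1, 15}.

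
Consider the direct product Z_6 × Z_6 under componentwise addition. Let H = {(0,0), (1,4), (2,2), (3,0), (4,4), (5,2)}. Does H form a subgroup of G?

|H| = 6 divides |G| = 36, consistent with Lagrange.
H contains the identity, every element's inverse is in H, and H is closed under +: it is a subgroup.
In fact H = ⟨(5,2)⟩.

Yes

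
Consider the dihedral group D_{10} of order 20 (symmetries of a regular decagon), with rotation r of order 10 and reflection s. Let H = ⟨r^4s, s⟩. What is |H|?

|⟨r^4s⟩| = 2 and |⟨s⟩| = 2, so |H| is a multiple of lcm(2, 2) = 2 and divides |G| = 20.
Closing under the operation: H = {e, r^2, r^4, r^6, r^8, s, r^2s, r^4s, r^6s, r^8s}, so |H| = 10.

10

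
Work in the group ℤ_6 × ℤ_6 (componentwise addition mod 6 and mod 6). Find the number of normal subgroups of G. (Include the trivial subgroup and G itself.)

G is abelian, so every subgroup is normal.
G has 30 subgroups in total, hence 30 normal subgroups.

30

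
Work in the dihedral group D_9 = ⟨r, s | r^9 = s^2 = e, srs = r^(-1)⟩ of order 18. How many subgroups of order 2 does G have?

|G| = 18 and 2 | 18, so subgroups of order 2 are possible by Lagrange.
The subgroups of order 2 are: {e, r^2s}; {e, r^3s}; {e, r^4s}; {e, r^5s}; … (9 in all).
So G has 9 subgroups of order 2.

9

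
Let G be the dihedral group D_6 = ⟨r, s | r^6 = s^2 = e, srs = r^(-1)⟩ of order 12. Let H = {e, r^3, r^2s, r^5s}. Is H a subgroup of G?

|H| = 4 divides |G| = 12, consistent with Lagrange.
H contains the identity, every element's inverse is in H, and H is closed under ·: it is a subgroup.

Yes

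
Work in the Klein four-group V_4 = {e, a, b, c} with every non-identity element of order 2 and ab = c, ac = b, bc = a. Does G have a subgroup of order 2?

2 | 4. A subgroup of order 2 is {e, a}.

Yes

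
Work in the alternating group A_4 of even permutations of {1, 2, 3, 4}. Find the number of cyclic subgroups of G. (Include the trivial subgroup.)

8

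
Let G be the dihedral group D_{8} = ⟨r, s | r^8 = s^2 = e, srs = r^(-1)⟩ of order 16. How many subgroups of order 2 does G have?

|G| = 16 and 2 | 16, so subgroups of order 2 are possible by Lagrange.
The subgroups of order 2 are: {e, r^2s}; {e, r^3s}; {e, r^4}; {e, r^4s}; … (9 in all).
So G has 9 subgroups of order 2.

9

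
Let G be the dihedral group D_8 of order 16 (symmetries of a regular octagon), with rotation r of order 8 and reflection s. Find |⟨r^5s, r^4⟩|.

|⟨r^5s⟩| = 2 and |⟨r^4⟩| = 2, so |H| is a multiple of lcm(2, 2) = 2 and divides |G| = 16.
Closing under the operation: H = {e, r^4, rs, r^5s}, so |H| = 4.

4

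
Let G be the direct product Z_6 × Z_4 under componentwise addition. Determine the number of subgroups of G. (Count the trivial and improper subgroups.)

|G| = 24, so by Lagrange every subgroup order divides 24. Divisors: 1, 2, 3, 4, 6, 8, 12, 24.
Subgroups by order — order 1: 1; order 2: 3; order 3: 1; order 4: 3; order 6: 3; order 8: 1; order 12: 3; order 24: 1.
Total: 1 + 3 + 1 + 3 + 3 + 1 + 3 + 1 = 16.

16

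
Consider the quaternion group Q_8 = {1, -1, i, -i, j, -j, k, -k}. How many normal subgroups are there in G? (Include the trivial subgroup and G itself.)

6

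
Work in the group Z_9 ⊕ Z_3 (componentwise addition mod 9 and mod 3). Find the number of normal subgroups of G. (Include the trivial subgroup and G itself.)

10

G is abelian, so every subgroup is normal.
G has 10 subgroups in total, hence 10 normal subgroups.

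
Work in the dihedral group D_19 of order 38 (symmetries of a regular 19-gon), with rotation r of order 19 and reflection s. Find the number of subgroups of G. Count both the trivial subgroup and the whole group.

22

|G| = 38, so by Lagrange every subgroup order divides 38. Divisors: 1, 2, 19, 38.
Subgroups by order — order 1: 1; order 2: 19; order 19: 1; order 38: 1.
Total: 1 + 19 + 1 + 1 = 22.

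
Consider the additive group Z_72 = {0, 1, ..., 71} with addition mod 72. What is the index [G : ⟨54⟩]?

|⟨54⟩| = 4 and |G| = 72.
By Lagrange, [G : H] = |G|/|H| = 72/4 = 18.

18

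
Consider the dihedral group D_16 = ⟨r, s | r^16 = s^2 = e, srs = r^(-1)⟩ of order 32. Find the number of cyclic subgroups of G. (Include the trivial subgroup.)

A cyclic subgroup of order d is generated by each of its φ(d) elements of order d, so the cyclic subgroups of order d number (#elements of order d)/φ(d).
Cyclic subgroups by order — order 1: 1; order 2: 17; order 4: 1; order 8: 1; order 16: 1.
Total: 21.

21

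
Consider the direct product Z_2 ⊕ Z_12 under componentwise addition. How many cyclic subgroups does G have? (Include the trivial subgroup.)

A cyclic subgroup of order d is generated by each of its φ(d) elements of order d, so the cyclic subgroups of order d number (#elements of order d)/φ(d).
Cyclic subgroups by order — order 1: 1; order 2: 3; order 3: 1; order 4: 2; order 6: 3; order 12: 2.
Total: 12.

12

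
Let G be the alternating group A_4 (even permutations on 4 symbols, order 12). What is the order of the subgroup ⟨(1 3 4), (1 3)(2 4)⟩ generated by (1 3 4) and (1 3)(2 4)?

12

|⟨(1 3 4)⟩| = 3 and |⟨(1 3)(2 4)⟩| = 2, so |H| is a multiple of lcm(3, 2) = 6 and divides |G| = 12.
Closing {(1 3 4), (1 3)(2 4)} under the group operation gives all of G, so |H| = 12.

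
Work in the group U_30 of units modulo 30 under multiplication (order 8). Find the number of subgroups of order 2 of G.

|G| = 8 and 2 | 8, so subgroups of order 2 are possible by Lagrange.
The subgroups of order 2 are: {1, 11}; {1, 19}; {1, 29}.
So G has 3 subgroups of order 2.

3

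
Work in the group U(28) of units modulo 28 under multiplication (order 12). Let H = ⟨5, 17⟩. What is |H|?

|⟨5⟩| = 6 and |⟨17⟩| = 6, so |H| is a multiple of lcm(6, 6) = 6 and divides |G| = 12.
Closing under the operation: H = {1, 5, 9, 13, 17, 25}, so |H| = 6.

6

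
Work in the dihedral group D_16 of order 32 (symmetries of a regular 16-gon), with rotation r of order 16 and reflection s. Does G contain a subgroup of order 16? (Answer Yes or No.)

Yes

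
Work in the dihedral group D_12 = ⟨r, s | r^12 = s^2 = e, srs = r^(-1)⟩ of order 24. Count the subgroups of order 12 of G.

|G| = 24 and 12 | 24, so subgroups of order 12 are possible by Lagrange.
The subgroups of order 12 are: {e, r, r^2, r^3, r^4, r^5, r^6, r^7, r^8, r^9, r^10, r^11}; {e, r^2, r^4, r^6, r^8, r^10, s, r^2s, r^4s, r^6s, r^8s, r^10s}; {e, r^2, r^4, r^6, r^8, r^10, rs, r^3s, r^5s, r^7s, r^9s, r^11s}.
So G has 3 subgroups of order 12.

3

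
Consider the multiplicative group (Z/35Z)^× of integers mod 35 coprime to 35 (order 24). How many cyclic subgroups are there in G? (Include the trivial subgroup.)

12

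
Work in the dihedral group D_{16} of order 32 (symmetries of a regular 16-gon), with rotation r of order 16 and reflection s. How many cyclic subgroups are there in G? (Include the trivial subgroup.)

21

Each element a generates a cyclic subgroup ⟨a⟩; distinct elements may generate the same one (a cyclic group of order d has φ(d) generators).
Cyclic subgroups by order — order 1: 1; order 2: 17; order 4: 1; order 8: 1; order 16: 1.
Total: 21.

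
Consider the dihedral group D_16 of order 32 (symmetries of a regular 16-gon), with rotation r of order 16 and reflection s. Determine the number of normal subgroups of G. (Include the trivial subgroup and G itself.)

G has 36 subgroups. Checking conjugation-invariance by order — order 1: 1/1 normal; order 2: 1/17 normal; order 4: 1/9 normal; order 8: 1/5 normal; order 16: 3/3 normal; order 32: 1/1 normal.
Total normal subgroups: 8.

8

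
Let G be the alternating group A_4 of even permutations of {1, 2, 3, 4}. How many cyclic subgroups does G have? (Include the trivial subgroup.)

8

Each element a generates a cyclic subgroup ⟨a⟩; distinct elements may generate the same one (a cyclic group of order d has φ(d) generators).
Cyclic subgroups by order — order 1: 1; order 2: 3; order 3: 4.
Total: 8.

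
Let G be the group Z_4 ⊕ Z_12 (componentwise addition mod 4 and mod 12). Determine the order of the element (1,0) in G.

4

The order of (1,0) in Z_4 × Z_12 is lcm(ord(1) in Z_4, ord(0) in Z_12).
ord(1) = 4 and ord(0) = 1, so |⟨(1,0)⟩| = lcm(4, 1) = 4.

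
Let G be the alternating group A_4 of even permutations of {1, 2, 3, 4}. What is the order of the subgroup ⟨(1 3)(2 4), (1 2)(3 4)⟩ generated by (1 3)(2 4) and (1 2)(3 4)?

4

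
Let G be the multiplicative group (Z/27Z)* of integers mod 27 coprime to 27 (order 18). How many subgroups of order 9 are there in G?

1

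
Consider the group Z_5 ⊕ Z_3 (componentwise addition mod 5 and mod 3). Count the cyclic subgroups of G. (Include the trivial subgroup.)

Each element a generates a cyclic subgroup ⟨a⟩; distinct elements may generate the same one (a cyclic group of order d has φ(d) generators).
Cyclic subgroups by order — order 1: 1; order 3: 1; order 5: 1; order 15: 1.
Total: 4.

4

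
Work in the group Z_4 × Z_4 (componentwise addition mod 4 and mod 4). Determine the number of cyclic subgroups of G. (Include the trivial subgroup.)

10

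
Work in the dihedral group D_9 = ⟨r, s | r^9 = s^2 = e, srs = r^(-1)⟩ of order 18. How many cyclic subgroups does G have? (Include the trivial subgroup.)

12

A cyclic subgroup of order d is generated by each of its φ(d) elements of order d, so the cyclic subgroups of order d number (#elements of order d)/φ(d).
Cyclic subgroups by order — order 1: 1; order 2: 9; order 3: 1; order 9: 1.
Total: 12.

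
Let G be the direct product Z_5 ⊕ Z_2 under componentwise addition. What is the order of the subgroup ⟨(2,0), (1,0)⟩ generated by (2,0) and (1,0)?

5

|⟨(2,0)⟩| = 5 and |⟨(1,0)⟩| = 5, so |H| is a multiple of lcm(5, 5) = 5 and divides |G| = 10.
Closing under the operation: H = {(0,0), (1,0), (2,0), (3,0), (4,0)}, so |H| = 5.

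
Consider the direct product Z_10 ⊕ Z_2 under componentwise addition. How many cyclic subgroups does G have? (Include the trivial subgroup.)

Group the elements of G by the cyclic subgroup they generate; each cyclic subgroup of order d accounts for φ(d) elements.
Cyclic subgroups by order — order 1: 1; order 2: 3; order 5: 1; order 10: 3.
Total: 8.

8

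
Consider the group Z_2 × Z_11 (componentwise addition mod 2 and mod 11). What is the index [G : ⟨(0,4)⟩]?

2

|⟨(0,4)⟩| = 11 and |G| = 22.
By Lagrange, [G : H] = |G|/|H| = 22/11 = 2.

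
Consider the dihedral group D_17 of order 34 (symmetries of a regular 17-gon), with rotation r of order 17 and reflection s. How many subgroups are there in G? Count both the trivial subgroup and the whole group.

20

|G| = 34, so by Lagrange every subgroup order divides 34. Divisors: 1, 2, 17, 34.
Subgroups by order — order 1: 1; order 2: 17; order 17: 1; order 34: 1.
Total: 1 + 17 + 1 + 1 = 20.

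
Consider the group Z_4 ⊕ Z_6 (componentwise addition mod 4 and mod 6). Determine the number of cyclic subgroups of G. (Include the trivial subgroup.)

A cyclic subgroup of order d is generated by each of its φ(d) elements of order d, so the cyclic subgroups of order d number (#elements of order d)/φ(d).
Cyclic subgroups by order — order 1: 1; order 2: 3; order 3: 1; order 4: 2; order 6: 3; order 12: 2.
Total: 12.

12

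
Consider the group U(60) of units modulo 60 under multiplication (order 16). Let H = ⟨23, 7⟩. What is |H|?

|⟨23⟩| = 4 and |⟨7⟩| = 4, so |H| is a multiple of lcm(4, 4) = 4 and divides |G| = 16.
Closing under the operation: H = {1, 7, 23, 29, 41, 43, 47, 49}, so |H| = 8.

8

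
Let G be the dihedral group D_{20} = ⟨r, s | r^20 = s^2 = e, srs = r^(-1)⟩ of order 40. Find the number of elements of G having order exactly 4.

2

The elements of order 4 are: r^5, r^15.
That's 2.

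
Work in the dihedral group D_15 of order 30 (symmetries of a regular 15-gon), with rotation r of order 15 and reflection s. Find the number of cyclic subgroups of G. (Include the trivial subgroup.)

19

Each element a generates a cyclic subgroup ⟨a⟩; distinct elements may generate the same one (a cyclic group of order d has φ(d) generators).
Cyclic subgroups by order — order 1: 1; order 2: 15; order 3: 1; order 5: 1; order 15: 1.
Total: 19.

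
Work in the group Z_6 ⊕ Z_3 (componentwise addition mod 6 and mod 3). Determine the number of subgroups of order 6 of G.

|G| = 18 and 6 | 18, so subgroups of order 6 are possible by Lagrange.
The subgroups of order 6 are: {(0,0), (0,1), (0,2), (3,0), (3,1), (3,2)}; {(0,0), (1,0), (2,0), (3,0), (4,0), (5,0)}; {(0,0), (1,1), (2,2), (3,0), (4,1), (5,2)}; {(0,0), (1,2), (2,1), (3,0), (4,2), (5,1)}.
So G has 4 subgroups of order 6.

4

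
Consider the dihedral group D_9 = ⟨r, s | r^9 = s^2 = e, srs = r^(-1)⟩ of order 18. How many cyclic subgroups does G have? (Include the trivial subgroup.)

A cyclic subgroup of order d is generated by each of its φ(d) elements of order d, so the cyclic subgroups of order d number (#elements of order d)/φ(d).
Cyclic subgroups by order — order 1: 1; order 2: 9; order 3: 1; order 9: 1.
Total: 12.

12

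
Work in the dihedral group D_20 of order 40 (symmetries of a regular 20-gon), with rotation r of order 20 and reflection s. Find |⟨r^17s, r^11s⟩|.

20

|⟨r^17s⟩| = 2 and |⟨r^11s⟩| = 2, so |H| is a multiple of lcm(2, 2) = 2 and divides |G| = 40.
Closing under the operation: H = {e, r^2, r^4, r^6, r^8, r^10, r^12, r^14, r^16, r^18, rs, r^3s, r^5s, r^7s, r^9s, r^11s, r^13s, r^15s, r^17s, r^19s}, so |H| = 20.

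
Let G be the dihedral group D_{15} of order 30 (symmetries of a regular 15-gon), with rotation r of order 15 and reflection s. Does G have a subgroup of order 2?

Yes

2 | 30. A subgroup of order 2 is {e, r^10s}.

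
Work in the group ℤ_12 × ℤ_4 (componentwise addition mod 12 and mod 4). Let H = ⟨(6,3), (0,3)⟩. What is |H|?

|⟨(6,3)⟩| = 4 and |⟨(0,3)⟩| = 4, so |H| is a multiple of lcm(4, 4) = 4 and divides |G| = 48.
Closing under the operation: H = {(0,0), (0,1), (0,2), (0,3), (6,0), (6,1), (6,2), (6,3)}, so |H| = 8.

8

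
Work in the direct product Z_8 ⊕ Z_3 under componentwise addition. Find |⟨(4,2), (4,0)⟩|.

|⟨(4,2)⟩| = 6 and |⟨(4,0)⟩| = 2, so |H| is a multiple of lcm(6, 2) = 6 and divides |G| = 24.
Closing under the operation: H = {(0,0), (0,1), (0,2), (4,0), (4,1), (4,2)}, so |H| = 6.

6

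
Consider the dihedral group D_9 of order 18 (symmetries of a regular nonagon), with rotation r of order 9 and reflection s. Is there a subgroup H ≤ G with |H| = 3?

Yes

3 | 18. A subgroup of order 3 is {e, r^3, r^6}.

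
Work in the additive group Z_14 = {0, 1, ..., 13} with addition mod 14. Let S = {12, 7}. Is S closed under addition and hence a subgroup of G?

No

The identity 0 ∉ S, so S is not a subgroup.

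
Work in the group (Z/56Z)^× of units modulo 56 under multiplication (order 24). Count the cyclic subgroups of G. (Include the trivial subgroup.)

16

Group the elements of G by the cyclic subgroup they generate; each cyclic subgroup of order d accounts for φ(d) elements.
Cyclic subgroups by order — order 1: 1; order 2: 7; order 3: 1; order 6: 7.
Total: 16.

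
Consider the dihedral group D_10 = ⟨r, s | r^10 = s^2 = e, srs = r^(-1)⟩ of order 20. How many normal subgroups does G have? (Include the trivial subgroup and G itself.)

G has 22 subgroups. Checking conjugation-invariance by order — order 1: 1/1 normal; order 2: 1/11 normal; order 4: 0/5 normal; order 5: 1/1 normal; order 10: 3/3 normal; order 20: 1/1 normal.
Total normal subgroups: 7.

7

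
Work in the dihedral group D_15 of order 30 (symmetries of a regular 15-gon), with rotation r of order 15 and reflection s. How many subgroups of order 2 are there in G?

15

|G| = 30 and 2 | 30, so subgroups of order 2 are possible by Lagrange.
The subgroups of order 2 are: {e, r^10s}; {e, r^11s}; {e, r^12s}; {e, r^13s}; … (15 in all).
So G has 15 subgroups of order 2.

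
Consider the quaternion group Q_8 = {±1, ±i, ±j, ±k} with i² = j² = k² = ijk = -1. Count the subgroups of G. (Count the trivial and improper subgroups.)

|G| = 8, so by Lagrange every subgroup order divides 8. Divisors: 1, 2, 4, 8.
Subgroups by order — order 1: 1; order 2: 1; order 4: 3; order 8: 1.
Total: 1 + 1 + 3 + 1 = 6.

6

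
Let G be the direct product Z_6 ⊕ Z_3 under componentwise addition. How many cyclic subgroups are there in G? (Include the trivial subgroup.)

A cyclic subgroup of order d is generated by each of its φ(d) elements of order d, so the cyclic subgroups of order d number (#elements of order d)/φ(d).
Cyclic subgroups by order — order 1: 1; order 2: 1; order 3: 4; order 6: 4.
Total: 10.

10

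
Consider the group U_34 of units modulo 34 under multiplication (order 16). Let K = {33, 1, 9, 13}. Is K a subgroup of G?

No

9 ∈ K but its inverse 19 ∉ K, so K is not a subgroup.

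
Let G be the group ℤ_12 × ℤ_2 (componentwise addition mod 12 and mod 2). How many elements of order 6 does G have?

An element (a,b) has order lcm(ord(a), ord(b)); count pairs with lcm equal to 6.
Enumerating gives 6 such elements.

6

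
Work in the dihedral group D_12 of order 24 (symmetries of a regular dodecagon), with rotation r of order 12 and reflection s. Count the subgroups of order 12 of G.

3

|G| = 24 and 12 | 24, so subgroups of order 12 are possible by Lagrange.
The subgroups of order 12 are: {e, r, r^2, r^3, r^4, r^5, r^6, r^7, r^8, r^9, r^10, r^11}; {e, r^2, r^4, r^6, r^8, r^10, s, r^2s, r^4s, r^6s, r^8s, r^10s}; {e, r^2, r^4, r^6, r^8, r^10, rs, r^3s, r^5s, r^7s, r^9s, r^11s}.
So G has 3 subgroups of order 12.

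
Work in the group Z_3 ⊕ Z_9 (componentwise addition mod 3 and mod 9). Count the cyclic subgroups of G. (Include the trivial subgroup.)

A cyclic subgroup of order d is generated by each of its φ(d) elements of order d, so the cyclic subgroups of order d number (#elements of order d)/φ(d).
Cyclic subgroups by order — order 1: 1; order 3: 4; order 9: 3.
Total: 8.

8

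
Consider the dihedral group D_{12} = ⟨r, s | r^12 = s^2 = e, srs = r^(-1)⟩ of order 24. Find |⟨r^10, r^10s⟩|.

|⟨r^10⟩| = 6 and |⟨r^10s⟩| = 2, so |H| is a multiple of lcm(6, 2) = 6 and divides |G| = 24.
Closing under the operation: H = {e, r^2, r^4, r^6, r^8, r^10, s, r^2s, r^4s, r^6s, r^8s, r^10s}, so |H| = 12.

12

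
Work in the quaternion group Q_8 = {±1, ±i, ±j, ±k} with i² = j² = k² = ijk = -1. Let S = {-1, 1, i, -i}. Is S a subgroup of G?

Yes

|S| = 4 divides |G| = 8, consistent with Lagrange.
S contains the identity, every element's inverse is in S, and S is closed under ·: it is a subgroup.
In fact S = ⟨-i⟩.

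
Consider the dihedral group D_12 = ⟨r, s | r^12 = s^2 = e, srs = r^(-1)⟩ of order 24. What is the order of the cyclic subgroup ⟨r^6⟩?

2

Computing powers of r^6: the smallest k with (r^6)^k = e is k = 2.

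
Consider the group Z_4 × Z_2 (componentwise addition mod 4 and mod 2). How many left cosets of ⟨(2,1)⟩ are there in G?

|⟨(2,1)⟩| = 2 and |G| = 8.
By Lagrange, [G : H] = |G|/|H| = 8/2 = 4.

4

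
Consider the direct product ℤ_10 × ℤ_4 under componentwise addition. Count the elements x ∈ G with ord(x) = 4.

An element (a,b) has order lcm(ord(a), ord(b)); count pairs with lcm equal to 4.
Enumerating gives 4 such elements.

4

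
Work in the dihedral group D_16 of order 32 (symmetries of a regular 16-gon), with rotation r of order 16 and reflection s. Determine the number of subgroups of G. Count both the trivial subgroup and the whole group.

36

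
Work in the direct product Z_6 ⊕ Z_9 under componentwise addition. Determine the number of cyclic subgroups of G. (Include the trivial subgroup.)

Group the elements of G by the cyclic subgroup they generate; each cyclic subgroup of order d accounts for φ(d) elements.
Cyclic subgroups by order — order 1: 1; order 2: 1; order 3: 4; order 6: 4; order 9: 3; order 18: 3.
Total: 16.

16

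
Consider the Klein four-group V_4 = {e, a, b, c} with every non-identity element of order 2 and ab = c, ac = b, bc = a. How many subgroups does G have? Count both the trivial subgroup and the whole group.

5

|G| = 4, so by Lagrange every subgroup order divides 4. Divisors: 1, 2, 4.
Subgroups by order — order 1: 1; order 2: 3; order 4: 1.
Total: 1 + 3 + 1 = 5.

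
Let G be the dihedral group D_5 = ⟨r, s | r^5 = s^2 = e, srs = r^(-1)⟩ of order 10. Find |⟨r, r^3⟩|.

|⟨r⟩| = 5 and |⟨r^3⟩| = 5, so |H| is a multiple of lcm(5, 5) = 5 and divides |G| = 10.
Closing under the operation: H = {e, r, r^2, r^3, r^4}, so |H| = 5.

5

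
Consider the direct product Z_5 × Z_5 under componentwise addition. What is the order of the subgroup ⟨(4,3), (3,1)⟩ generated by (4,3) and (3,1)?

|⟨(4,3)⟩| = 5 and |⟨(3,1)⟩| = 5, so |H| is a multiple of lcm(5, 5) = 5 and divides |G| = 25.
Closing under the operation: H = {(0,0), (1,2), (2,4), (3,1), (4,3)}, so |H| = 5.

5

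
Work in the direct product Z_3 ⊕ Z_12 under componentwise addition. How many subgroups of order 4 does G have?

|G| = 36 and 4 | 36, so subgroups of order 4 are possible by Lagrange.
The subgroups of order 4 are: {(0,0), (0,3), (0,6), (0,9)}.
So G has 1 subgroup of order 4.

1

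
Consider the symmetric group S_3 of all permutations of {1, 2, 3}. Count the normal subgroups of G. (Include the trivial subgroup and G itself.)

G has 6 subgroups. Checking conjugation-invariance by order — order 1: 1/1 normal; order 2: 0/3 normal; order 3: 1/1 normal; order 6: 1/1 normal.
Total normal subgroups: 3.

3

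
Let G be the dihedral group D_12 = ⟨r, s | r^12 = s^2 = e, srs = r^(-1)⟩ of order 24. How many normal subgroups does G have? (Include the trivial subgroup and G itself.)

9

G has 34 subgroups. Checking conjugation-invariance by order — order 1: 1/1 normal; order 2: 1/13 normal; order 3: 1/1 normal; order 4: 1/7 normal; order 6: 1/5 normal; order 8: 0/3 normal; order 12: 3/3 normal; order 24: 1/1 normal.
Total normal subgroups: 9.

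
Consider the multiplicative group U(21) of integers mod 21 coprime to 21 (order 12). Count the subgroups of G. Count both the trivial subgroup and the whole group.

10

|G| = 12, so by Lagrange every subgroup order divides 12. Divisors: 1, 2, 3, 4, 6, 12.
Subgroups by order — order 1: 1; order 2: 3; order 3: 1; order 4: 1; order 6: 3; order 12: 1.
Total: 1 + 3 + 1 + 1 + 3 + 1 = 10.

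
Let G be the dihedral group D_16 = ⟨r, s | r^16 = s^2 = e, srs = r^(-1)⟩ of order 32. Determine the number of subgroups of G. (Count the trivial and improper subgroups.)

36

|G| = 32, so by Lagrange every subgroup order divides 32. Divisors: 1, 2, 4, 8, 16, 32.
Subgroups by order — order 1: 1; order 2: 17; order 4: 9; order 8: 5; order 16: 3; order 32: 1.
Total: 1 + 17 + 9 + 5 + 3 + 1 = 36.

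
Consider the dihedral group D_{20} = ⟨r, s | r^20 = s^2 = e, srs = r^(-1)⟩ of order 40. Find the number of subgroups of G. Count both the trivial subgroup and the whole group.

48

|G| = 40, so by Lagrange every subgroup order divides 40. Divisors: 1, 2, 4, 5, 8, 10, 20, 40.
Subgroups by order — order 1: 1; order 2: 21; order 4: 11; order 5: 1; order 8: 5; order 10: 5; order 20: 3; order 40: 1.
Total: 1 + 21 + 11 + 1 + 5 + 5 + 3 + 1 = 48.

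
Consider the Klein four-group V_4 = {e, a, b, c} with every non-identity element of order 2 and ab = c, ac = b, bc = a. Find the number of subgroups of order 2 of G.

3

|G| = 4 and 2 | 4, so subgroups of order 2 are possible by Lagrange.
The subgroups of order 2 are: {e, a}; {e, b}; {e, c}.
So G has 3 subgroups of order 2.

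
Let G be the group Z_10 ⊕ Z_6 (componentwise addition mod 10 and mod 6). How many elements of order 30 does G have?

24

An element (a,b) has order lcm(ord(a), ord(b)); count pairs with lcm equal to 30.
Enumerating gives 24 such elements.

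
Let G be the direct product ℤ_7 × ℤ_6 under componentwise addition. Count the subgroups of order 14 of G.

|G| = 42 and 14 | 42, so subgroups of order 14 are possible by Lagrange.
The subgroups of order 14 are: {(0,0), (0,3), (1,0), (1,3), (2,0), (2,3), (3,0), (3,3), (4,0), (4,3), (5,0), (5,3), (6,0), (6,3)}.
So G has 1 subgroup of order 14.

1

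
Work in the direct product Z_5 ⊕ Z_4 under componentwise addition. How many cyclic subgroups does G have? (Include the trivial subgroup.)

A cyclic subgroup of order d is generated by each of its φ(d) elements of order d, so the cyclic subgroups of order d number (#elements of order d)/φ(d).
Cyclic subgroups by order — order 1: 1; order 2: 1; order 4: 1; order 5: 1; order 10: 1; order 20: 1.
Total: 6.

6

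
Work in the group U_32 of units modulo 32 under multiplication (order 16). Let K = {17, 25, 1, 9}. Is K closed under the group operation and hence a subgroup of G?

|K| = 4 divides |G| = 16, consistent with Lagrange.
K contains the identity, every element's inverse is in K, and K is closed under ·: it is a subgroup.
In fact K = ⟨25⟩.

Yes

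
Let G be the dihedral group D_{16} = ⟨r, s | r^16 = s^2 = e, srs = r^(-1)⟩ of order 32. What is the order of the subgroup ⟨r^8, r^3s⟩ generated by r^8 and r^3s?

|⟨r^8⟩| = 2 and |⟨r^3s⟩| = 2, so |H| is a multiple of lcm(2, 2) = 2 and divides |G| = 32.
Closing under the operation: H = {e, r^8, r^3s, r^11s}, so |H| = 4.

4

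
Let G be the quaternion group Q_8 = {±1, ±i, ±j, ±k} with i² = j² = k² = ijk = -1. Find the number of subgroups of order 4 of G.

|G| = 8 and 4 | 8, so subgroups of order 4 are possible by Lagrange.
The subgroups of order 4 are: {1, -1, i, -i}; {1, -1, j, -j}; {1, -1, k, -k}.
So G has 3 subgroups of order 4.

3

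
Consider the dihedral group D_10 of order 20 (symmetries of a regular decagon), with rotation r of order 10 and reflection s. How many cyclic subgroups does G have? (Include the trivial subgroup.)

14

Each element a generates a cyclic subgroup ⟨a⟩; distinct elements may generate the same one (a cyclic group of order d has φ(d) generators).
Cyclic subgroups by order — order 1: 1; order 2: 11; order 5: 1; order 10: 1.
Total: 14.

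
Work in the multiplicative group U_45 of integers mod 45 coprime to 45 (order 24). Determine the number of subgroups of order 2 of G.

|G| = 24 and 2 | 24, so subgroups of order 2 are possible by Lagrange.
The subgroups of order 2 are: {1, 19}; {1, 26}; {1, 44}.
So G has 3 subgroups of order 2.

3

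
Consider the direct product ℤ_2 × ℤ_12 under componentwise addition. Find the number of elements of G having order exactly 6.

6

An element (a,b) has order lcm(ord(a), ord(b)); count pairs with lcm equal to 6.
Enumerating gives 6 such elements.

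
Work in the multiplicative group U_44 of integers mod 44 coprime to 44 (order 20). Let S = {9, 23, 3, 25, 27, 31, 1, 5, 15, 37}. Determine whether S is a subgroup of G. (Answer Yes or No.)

Yes

|S| = 10 divides |G| = 20, consistent with Lagrange.
S contains the identity, every element's inverse is in S, and S is closed under ·: it is a subgroup.
In fact S = ⟨3⟩.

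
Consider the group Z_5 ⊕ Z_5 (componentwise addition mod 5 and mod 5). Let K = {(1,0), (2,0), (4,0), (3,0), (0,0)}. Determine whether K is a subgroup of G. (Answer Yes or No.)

Yes

|K| = 5 divides |G| = 25, consistent with Lagrange.
K contains the identity, every element's inverse is in K, and K is closed under +: it is a subgroup.
In fact K = ⟨(4,0)⟩.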